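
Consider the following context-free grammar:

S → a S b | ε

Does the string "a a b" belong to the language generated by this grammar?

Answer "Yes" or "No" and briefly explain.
Every derivation applies S → a S b some number n of times and then S → ε, producing a^n b^n with equally many a's and b's. The string a a b has two a's but only one b, so it cannot be derived.

Final answer: No - no valid derivation exists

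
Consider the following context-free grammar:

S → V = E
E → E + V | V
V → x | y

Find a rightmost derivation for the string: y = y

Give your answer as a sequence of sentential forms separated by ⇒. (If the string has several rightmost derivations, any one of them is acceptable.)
Start with S.
Step 1: the rightmost non-terminal is S; apply S → V = E:  V = E
Step 2: the rightmost non-terminal is E; apply E → V:  V = V
Step 3: the rightmost non-terminal is V; apply V → y:  V = y
Step 4: the rightmost non-terminal is V; apply V → y:  y = y

Final answer: S ⇒ V = E ⇒ V = V ⇒ V = y ⇒ y = y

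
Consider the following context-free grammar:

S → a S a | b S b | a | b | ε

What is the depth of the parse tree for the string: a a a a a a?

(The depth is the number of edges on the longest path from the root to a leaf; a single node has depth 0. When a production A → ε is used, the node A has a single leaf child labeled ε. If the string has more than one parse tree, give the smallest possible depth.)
The string has even length 6, so its (unique) parse tree peels off matching outer symbols: S → a S a, S → a S a, S → a S a, and finally S → ε for the empty middle.
The S nodes are at depths 0..3; the ε leaf under the innermost S is at depth 4 (terminal leaves are at depths 1..3).
Depth = 4.

Final answer: 4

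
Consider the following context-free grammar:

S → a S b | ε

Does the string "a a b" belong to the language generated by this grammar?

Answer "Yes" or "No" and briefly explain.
Every derivation applies S → a S b some number n of times and then S → ε, producing a^n b^n with equally many a's and b's. The string a a b has two a's but only one b, so it cannot be derived.

Final answer: No - no valid derivation exists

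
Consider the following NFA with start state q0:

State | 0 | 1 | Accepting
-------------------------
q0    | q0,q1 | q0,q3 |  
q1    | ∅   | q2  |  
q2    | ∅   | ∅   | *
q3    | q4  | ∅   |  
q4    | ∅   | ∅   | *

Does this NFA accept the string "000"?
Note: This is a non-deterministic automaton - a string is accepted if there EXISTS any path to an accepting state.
Track the set of states the NFA could be in: start {q0}
Read '0': {q0} → {q0, q1}
Read '0': {q0, q1} → {q0, q1}
Read '0': {q0, q1} → {q0, q1}
Final set {q0, q1} contains no accepting state → rejected.

Final answer: No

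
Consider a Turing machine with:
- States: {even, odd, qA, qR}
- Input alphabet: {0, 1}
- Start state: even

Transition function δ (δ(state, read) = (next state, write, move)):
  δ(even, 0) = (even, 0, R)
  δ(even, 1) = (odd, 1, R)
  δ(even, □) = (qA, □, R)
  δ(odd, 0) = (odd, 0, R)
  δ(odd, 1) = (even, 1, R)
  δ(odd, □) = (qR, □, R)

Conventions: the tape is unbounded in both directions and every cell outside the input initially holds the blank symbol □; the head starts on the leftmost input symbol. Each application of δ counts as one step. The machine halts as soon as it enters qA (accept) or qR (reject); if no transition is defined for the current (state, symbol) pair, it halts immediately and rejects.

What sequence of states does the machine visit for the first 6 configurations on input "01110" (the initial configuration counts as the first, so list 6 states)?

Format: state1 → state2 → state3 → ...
Step 0: [even]01110 (head at position 0)
Step 1: δ(even, 0) = (even, 0, R)  ⊢  0[even]1110 (head at position 1)
Step 2: δ(even, 1) = (odd, 1, R)  ⊢  01[odd]110 (head at position 2)
Step 3: δ(odd, 1) = (even, 1, R)  ⊢  011[even]10 (head at position 3)
Step 4: δ(even, 1) = (odd, 1, R)  ⊢  0111[odd]0 (head at position 4)
Step 5: δ(odd, 0) = (odd, 0, R)  ⊢  01110[odd]□ (head at position 5)
Reading off the states of these 6 configurations: even → even → odd → even → odd → odd

Final answer: even → even → odd → even → odd → odd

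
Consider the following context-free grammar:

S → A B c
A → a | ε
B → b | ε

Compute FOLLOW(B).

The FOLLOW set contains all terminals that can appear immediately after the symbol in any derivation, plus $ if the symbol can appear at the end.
B occurs in S → A B c, immediately followed by the terminal c. So FOLLOW(B) = {c}.

Final answer: {c}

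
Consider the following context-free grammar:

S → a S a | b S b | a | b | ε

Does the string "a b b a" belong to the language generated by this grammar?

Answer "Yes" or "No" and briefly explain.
A derivation exists: S ⇒ a S a ⇒ a b S b a ⇒ a b b a (using S → a S a, S → b S b, then S → ε).

Final answer: Yes - a valid derivation exists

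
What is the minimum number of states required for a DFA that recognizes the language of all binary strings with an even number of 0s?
Language: binary strings with an even number of 0s
Lower bound (Myhill–Nerode): the prefixes ε, 0 are pairwise distinguishable:
  ε vs 0: suffix ε distinguishes them (ε has zero 0s (accepted), 0 has one 0 (rejected))
So any DFA needs at least 2 states.
Upper bound: a DFA with 2 states exists (one state per class above).
Minimum states: 2

Final answer: 2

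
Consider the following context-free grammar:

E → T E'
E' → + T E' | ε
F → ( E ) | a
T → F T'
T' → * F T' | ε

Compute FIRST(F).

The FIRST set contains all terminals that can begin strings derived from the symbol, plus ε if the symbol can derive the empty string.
FIRST(F): F → ( E ) contributes '(' and F → a contributes 'a', so FIRST(F) = {(, a}. F is not nullable.

Final answer: {(, a}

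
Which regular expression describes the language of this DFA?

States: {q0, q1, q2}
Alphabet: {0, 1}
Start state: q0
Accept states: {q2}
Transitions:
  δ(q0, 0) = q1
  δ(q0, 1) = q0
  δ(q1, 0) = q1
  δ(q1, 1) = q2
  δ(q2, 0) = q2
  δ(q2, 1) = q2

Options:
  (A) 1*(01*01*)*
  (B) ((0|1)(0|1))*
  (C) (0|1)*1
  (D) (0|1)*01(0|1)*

Testing sample strings against the DFA:
  '00' -> rejected
  '1010' -> accepted
  '01' -> accepted
  '11110' -> rejected
Checking each option for a counterexample:
  (A) 1*(01*01*)*: ε is rejected by the DFA but matches the regex → eliminated
  (B) ((0|1)(0|1))*: ε is rejected by the DFA but matches the regex → eliminated
  (C) (0|1)*1: '1' is rejected by the DFA but matches the regex → eliminated
  (D) (0|1)*01(0|1)*: agrees with the DFA on all strings of length ≤ 4
Only (D) (0|1)*01(0|1)* is consistent with the DFA.

Final answer: (D) (0|1)*01(0|1)*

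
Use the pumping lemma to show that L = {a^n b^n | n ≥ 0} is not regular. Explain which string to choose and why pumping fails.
Language: L = {a^n b^n | n ≥ 0} (equal numbers of a's followed by b's)
Step 1: Assume for contradiction that L is regular, with pumping length p.
Step 2: Choose s = a^p b^p. Then s ∈ L (it has p a's followed by p b's) and |s| ≥ p.
Step 3: Consider any decomposition s = xyz with |xy| ≤ p and |y| > 0. Since |xy| ≤ p and the first p symbols of s are all a's, y = a^k for some k with 1 ≤ k ≤ p.
Step 4: Pumping up (i = 2): xy²z = a^(p+k) b^p, which has more a's than b's, so xy²z ∉ L.
This contradicts the pumping lemma, so L is not regular.

Final answer: Choose s = a^p b^p. Since |xy| ≤ p, y = a^k with k ≥ 1. Then xy²z = a^(p+k) b^p ∉ L.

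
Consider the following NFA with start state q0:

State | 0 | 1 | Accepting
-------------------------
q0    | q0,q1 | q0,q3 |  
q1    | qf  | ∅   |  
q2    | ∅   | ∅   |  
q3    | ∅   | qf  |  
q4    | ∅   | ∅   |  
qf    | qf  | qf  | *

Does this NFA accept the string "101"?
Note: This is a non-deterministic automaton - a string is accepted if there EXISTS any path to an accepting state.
Track the set of states the NFA could be in: start {q0}
Read '1': {q0} → {q0, q3}
Read '0': {q0, q3} → {q0, q1}
Read '1': {q0, q1} → {q0, q3}
Final set {q0, q3} contains no accepting state → rejected.

Final answer: No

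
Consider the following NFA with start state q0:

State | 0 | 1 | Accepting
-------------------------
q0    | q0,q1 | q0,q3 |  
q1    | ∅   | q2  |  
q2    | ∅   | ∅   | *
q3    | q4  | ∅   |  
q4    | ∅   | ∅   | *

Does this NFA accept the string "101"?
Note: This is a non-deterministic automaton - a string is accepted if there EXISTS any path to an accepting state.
Track the set of states the NFA could be in: start {q0}
Read '1': {q0} → {q0, q3}
Read '0': {q0, q3} → {q0, q1, q4}
Read '1': {q0, q1, q4} → {q0, q2, q3}
Final set {q0, q2, q3} contains accepting state(s) {q2} → accepted.

Final answer: Yes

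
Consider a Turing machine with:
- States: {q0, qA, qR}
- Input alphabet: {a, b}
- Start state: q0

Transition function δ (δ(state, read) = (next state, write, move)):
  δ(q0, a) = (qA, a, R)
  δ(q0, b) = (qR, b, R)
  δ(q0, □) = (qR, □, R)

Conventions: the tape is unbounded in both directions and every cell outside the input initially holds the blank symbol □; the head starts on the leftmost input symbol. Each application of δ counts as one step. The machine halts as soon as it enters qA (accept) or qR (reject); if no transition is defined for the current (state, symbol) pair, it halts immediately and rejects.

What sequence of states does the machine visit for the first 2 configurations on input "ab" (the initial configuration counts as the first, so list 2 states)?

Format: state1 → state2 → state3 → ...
Step 0: [q0]ab (head at position 0)
Step 1: δ(q0, a) = (qA, a, R)  ⊢  a[qA]b (head at position 1)
Reading off the states of these 2 configurations: q0 → qA

Final answer: q0 → qA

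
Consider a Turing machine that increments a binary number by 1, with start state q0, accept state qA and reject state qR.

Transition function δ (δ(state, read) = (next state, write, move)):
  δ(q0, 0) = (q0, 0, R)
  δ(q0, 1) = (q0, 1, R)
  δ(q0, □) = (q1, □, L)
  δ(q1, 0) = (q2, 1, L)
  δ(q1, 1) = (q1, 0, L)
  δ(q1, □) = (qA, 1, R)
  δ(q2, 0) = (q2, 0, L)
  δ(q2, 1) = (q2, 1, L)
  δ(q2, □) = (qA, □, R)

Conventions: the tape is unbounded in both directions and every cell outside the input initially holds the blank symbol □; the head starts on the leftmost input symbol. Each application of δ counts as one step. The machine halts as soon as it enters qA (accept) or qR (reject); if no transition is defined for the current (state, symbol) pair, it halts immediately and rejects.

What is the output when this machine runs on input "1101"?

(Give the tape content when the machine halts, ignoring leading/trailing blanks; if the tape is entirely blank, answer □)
Step 0: [q0]1101 (head at position 0)
Step 1: δ(q0, 1) = (q0, 1, R)  ⊢  1[q0]101 (head at position 1)
Step 2: δ(q0, 1) = (q0, 1, R)  ⊢  11[q0]01 (head at position 2)
Step 3: δ(q0, 0) = (q0, 0, R)  ⊢  110[q0]1 (head at position 3)
Step 4: δ(q0, 1) = (q0, 1, R)  ⊢  1101[q0]□ (head at position 4)
Step 5: δ(q0, □) = (q1, □, L)  ⊢  110[q1]1□ (head at position 3)
Step 6: δ(q1, 1) = (q1, 0, L)  ⊢  11[q1]00□ (head at position 2)
Step 7: δ(q1, 0) = (q2, 1, L)  ⊢  1[q2]110□ (head at position 1)
Step 8: δ(q2, 1) = (q2, 1, L)  ⊢  [q2]1110□ (head at position 0)
Step 9: δ(q2, 1) = (q2, 1, L)  ⊢  [q2]□1110□ (head at position -1)
Step 10: δ(q2, □) = (qA, □, R)  ⊢  □[qA]1110□ (head at position 0)
The machine is in qA, so it halts and accepts.
Tape content when halted (ignoring surrounding blanks): 1110

Final answer: Output: 1110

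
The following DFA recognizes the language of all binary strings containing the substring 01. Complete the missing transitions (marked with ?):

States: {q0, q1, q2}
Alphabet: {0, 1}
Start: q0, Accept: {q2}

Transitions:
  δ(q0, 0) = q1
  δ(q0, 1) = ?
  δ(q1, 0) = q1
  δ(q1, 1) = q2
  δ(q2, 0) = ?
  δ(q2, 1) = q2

What each state remembers (consistent with the given transitions and accept states):
  q0: 01 not seen yet and the last symbol was not 0
  q1: 01 not seen yet and the last symbol was 0
  q2: the substring 01 has already been seen
Filling in the missing entries:
  δ(q0, 1): in q0 (01 not seen yet and the last symbol was not 0), after reading 1 we have: 01 not seen yet and the last symbol was not 0 → q0
  δ(q2, 0): in q2 (the substring 01 has already been seen), after reading 0 we have: the substring 01 has already been seen → q2

Final answer: δ(q0, 1) = q0; δ(q2, 0) = q2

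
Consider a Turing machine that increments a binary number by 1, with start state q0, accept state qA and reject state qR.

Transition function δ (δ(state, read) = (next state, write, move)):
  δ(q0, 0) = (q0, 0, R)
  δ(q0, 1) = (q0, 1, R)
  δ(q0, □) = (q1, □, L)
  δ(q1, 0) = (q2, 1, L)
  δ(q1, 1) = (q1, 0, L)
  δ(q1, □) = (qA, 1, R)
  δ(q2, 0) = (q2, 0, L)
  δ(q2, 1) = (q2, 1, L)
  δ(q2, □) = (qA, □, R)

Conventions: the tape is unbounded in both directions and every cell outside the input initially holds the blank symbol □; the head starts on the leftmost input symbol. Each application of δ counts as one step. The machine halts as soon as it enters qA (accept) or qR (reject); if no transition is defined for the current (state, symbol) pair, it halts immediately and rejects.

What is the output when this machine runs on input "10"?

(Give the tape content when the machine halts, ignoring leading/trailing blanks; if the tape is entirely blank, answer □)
Step 0: [q0]10 (head at position 0)
Step 1: δ(q0, 1) = (q0, 1, R)  ⊢  1[q0]0 (head at position 1)
Step 2: δ(q0, 0) = (q0, 0, R)  ⊢  10[q0]□ (head at position 2)
Step 3: δ(q0, □) = (q1, □, L)  ⊢  1[q1]0□ (head at position 1)
Step 4: δ(q1, 0) = (q2, 1, L)  ⊢  [q2]11□ (head at position 0)
Step 5: δ(q2, 1) = (q2, 1, L)  ⊢  [q2]□11□ (head at position -1)
Step 6: δ(q2, □) = (qA, □, R)  ⊢  □[qA]11□ (head at position 0)
The machine is in qA, so it halts and accepts.
Tape content when halted (ignoring surrounding blanks): 11

Final answer: Output: 11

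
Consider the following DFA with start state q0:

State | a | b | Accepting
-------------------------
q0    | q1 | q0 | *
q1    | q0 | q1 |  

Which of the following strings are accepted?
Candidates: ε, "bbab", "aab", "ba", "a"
ε: q0; q0 is accepting → accepted
"bbab": q0 → q0 → q0 → q1 → q1; q1 is not accepting → rejected
"aab": q0 → q1 → q0 → q0; q0 is accepting → accepted
"ba": q0 → q0 → q1; q1 is not accepting → rejected
"a": q0 → q1; q1 is not accepting → rejected

Final answer: ε, "aab"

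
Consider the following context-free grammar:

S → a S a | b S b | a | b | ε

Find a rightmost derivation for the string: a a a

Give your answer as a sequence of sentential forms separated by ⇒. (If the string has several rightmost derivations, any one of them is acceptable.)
Start with S.
Step 1: the rightmost non-terminal is S; apply S → a S a:  a S a
Step 2: the rightmost non-terminal is S; apply S → a:  a a a

Final answer: S ⇒ a S a ⇒ a a a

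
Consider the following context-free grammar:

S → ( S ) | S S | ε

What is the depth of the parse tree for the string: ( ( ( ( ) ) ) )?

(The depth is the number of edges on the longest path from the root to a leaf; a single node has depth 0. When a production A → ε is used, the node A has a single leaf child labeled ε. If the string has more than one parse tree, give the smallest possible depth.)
The string is 4 nested pairs. The shallowest parse tree applies S → ( S ) 4 times (one node per nested pair, each a child of the previous) and then S → ε in the middle.
S nodes at depths 0..4, ε leaf at depth 5; parentheses leaves are at depths 1..4.
(Using S → S S with an S → ε child anywhere only adds levels, so it cannot give a shallower tree.)
Depth = 5.

Final answer: 5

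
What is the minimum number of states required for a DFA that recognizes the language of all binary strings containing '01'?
Language: binary strings containing '01'
Lower bound (Myhill–Nerode): the prefixes ε, 0, 01 are pairwise distinguishable:
  ε vs 01: suffix ε distinguishes them (ε is rejected, 01 is accepted)
  0 vs 01: suffix ε distinguishes them (0 is rejected, 01 is accepted)
  ε vs 0: suffix 1 distinguishes them (ε·1 = 1 is rejected, 0·1 = 01 is accepted)
So any DFA needs at least 3 states.
Upper bound: a DFA with 3 states exists (one state per class above: 'no progress', 'last symbol 0', and 'seen 01' (accepting sink)).
Minimum states: 3

Final answer: 3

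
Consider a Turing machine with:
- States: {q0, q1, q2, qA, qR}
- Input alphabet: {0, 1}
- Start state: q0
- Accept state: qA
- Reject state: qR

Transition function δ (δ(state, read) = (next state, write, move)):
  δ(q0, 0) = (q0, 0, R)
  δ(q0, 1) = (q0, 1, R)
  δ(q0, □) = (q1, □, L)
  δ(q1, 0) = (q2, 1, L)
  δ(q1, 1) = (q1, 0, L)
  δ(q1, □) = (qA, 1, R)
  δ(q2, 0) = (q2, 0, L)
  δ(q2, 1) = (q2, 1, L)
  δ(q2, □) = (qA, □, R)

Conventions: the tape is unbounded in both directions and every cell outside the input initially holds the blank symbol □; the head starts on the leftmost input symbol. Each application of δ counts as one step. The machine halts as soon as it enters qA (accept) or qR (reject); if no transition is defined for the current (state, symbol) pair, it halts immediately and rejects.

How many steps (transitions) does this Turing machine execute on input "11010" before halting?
Step 0: [q0]11010 (head at position 0)
Step 1: δ(q0, 1) = (q0, 1, R)  ⊢  1[q0]1010 (head at position 1)
Step 2: δ(q0, 1) = (q0, 1, R)  ⊢  11[q0]010 (head at position 2)
Step 3: δ(q0, 0) = (q0, 0, R)  ⊢  110[q0]10 (head at position 3)
Step 4: δ(q0, 1) = (q0, 1, R)  ⊢  1101[q0]0 (head at position 4)
Step 5: δ(q0, 0) = (q0, 0, R)  ⊢  11010[q0]□ (head at position 5)
Step 6: δ(q0, □) = (q1, □, L)  ⊢  1101[q1]0□ (head at position 4)
Step 7: δ(q1, 0) = (q2, 1, L)  ⊢  110[q2]11□ (head at position 3)
Step 8: δ(q2, 1) = (q2, 1, L)  ⊢  11[q2]011□ (head at position 2)
Step 9: δ(q2, 0) = (q2, 0, L)  ⊢  1[q2]1011□ (head at position 1)
Step 10: δ(q2, 1) = (q2, 1, L)  ⊢  [q2]11011□ (head at position 0)
Step 11: δ(q2, 1) = (q2, 1, L)  ⊢  [q2]□11011□ (head at position -1)
Step 12: δ(q2, □) = (qA, □, R)  ⊢  □[qA]11011□ (head at position 0)
The machine is in qA, so it halts and accepts.
Number of transitions executed: 12.

Final answer: 12 steps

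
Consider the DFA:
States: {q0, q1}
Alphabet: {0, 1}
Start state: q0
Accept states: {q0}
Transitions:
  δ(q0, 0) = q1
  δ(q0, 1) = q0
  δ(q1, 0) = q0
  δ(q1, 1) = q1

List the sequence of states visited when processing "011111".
Starting at q0
Read '0': q0 -> q1
Read '1': q1 -> q1
Read '1': q1 -> q1
Read '1': q1 -> q1
Read '1': q1 -> q1
Read '1': q1 -> q1

Final answer: q0 -> q1 -> q1 -> q1 -> q1 -> q1 -> q1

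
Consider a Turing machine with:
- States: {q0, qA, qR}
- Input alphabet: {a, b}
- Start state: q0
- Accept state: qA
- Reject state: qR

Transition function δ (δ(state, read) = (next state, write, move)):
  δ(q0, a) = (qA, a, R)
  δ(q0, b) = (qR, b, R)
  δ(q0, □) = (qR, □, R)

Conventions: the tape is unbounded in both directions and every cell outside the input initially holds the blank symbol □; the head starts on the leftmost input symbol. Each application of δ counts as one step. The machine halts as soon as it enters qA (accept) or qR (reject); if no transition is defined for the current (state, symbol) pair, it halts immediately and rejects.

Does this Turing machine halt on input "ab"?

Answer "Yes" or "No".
Step 0: [q0]ab (head at position 0)
Step 1: δ(q0, a) = (qA, a, R)  ⊢  a[qA]b (head at position 1)
The machine is in qA, so it halts and accepts.
It halts after 1 steps.

Final answer: Yes - halts after 1 steps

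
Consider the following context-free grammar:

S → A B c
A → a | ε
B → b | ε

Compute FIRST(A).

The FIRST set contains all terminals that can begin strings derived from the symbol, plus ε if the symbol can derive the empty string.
A → a contributes a; A → ε makes A nullable, contributing ε. FIRST(A) = {a, ε}.

Final answer: {a, ε}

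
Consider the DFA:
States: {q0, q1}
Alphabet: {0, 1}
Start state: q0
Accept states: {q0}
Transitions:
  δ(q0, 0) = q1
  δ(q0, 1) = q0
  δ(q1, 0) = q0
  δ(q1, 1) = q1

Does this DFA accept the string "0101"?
Processing string "0101":
  q0 --0--> q1
  q1 --1--> q1
  q1 --0--> q0
  q0 --1--> q0
Final state: q0
Accept states: {q0}
q0 is an accept state, so the string is accepted.

Final answer: Yes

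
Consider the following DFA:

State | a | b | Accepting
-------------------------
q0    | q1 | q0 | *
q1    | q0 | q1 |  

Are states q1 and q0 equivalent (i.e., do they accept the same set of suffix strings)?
Try the suffix ε (the empty string).
From q1: q1 — not accepting.
From q0: q0 — accepting.
The two states disagree on this suffix, so they are not equivalent.

Final answer: No. Distinguishing string: ε (the empty string) - accepted from q0 but not from q1.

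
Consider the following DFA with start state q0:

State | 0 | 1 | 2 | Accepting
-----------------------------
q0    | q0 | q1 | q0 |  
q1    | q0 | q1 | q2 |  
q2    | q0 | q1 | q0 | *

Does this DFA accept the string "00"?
Start in q0.
Read '0': q0 → q0
Read '0': q0 → q0
Final state q0 is not accepting, so the string is rejected.

Final answer: No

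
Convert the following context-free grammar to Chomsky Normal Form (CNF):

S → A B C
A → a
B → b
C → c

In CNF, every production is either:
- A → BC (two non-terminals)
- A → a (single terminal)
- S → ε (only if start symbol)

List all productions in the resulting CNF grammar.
The grammar has no ε-productions or unit productions to eliminate.
A → a is already in CNF (single terminal) – keep it.
B → b is already in CNF (single terminal) – keep it.
C → c is already in CNF (single terminal) – keep it.
S → A B C has 3 symbols on the right: break it into binary productions S → A X0, X0 → B C.
Resulting CNF grammar (5 productions): A → a; B → b; C → c; S → A X0; X0 → B C

Final answer: A → a; B → b; C → c; S → A X0; X0 → B C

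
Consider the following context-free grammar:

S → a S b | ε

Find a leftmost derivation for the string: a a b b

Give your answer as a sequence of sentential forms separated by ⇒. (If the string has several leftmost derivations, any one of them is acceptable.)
Start with S.
Step 1: the leftmost non-terminal is S; apply S → a S b:  a S b
Step 2: the leftmost non-terminal is S; apply S → a S b:  a a S b b
Step 3: the leftmost non-terminal is S; apply S → ε:  a a b b

Final answer: S ⇒ a S b ⇒ a a S b b ⇒ a a b b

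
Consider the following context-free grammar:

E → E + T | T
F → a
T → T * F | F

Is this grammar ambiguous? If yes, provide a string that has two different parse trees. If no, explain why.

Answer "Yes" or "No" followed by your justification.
This is the standard stratified expression grammar: '+' is introduced only by the left-recursive rule E → E + T and '*' only by the left-recursive rule T → T * F, with F → a. For any string, the last '+' must be the one produced at the root E (everything after it is a T containing no '+'), and likewise within each T the last '*' is produced at its root. This fixes the parse tree uniquely (left-associative, '*' binding tighter than '+'), so every string has exactly one parse tree.

Final answer: No - the grammar is unambiguous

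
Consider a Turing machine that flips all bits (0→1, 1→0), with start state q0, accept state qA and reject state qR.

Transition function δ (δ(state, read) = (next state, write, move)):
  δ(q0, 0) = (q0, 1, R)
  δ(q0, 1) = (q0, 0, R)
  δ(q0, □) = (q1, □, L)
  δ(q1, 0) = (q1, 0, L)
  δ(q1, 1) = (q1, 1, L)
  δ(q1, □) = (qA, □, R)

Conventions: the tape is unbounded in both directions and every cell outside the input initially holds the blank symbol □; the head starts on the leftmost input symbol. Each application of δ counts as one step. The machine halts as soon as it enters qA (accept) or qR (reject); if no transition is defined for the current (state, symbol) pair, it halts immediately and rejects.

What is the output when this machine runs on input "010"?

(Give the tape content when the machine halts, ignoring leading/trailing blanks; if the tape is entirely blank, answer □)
Step 0: [q0]010 (head at position 0)
Step 1: δ(q0, 0) = (q0, 1, R)  ⊢  1[q0]10 (head at position 1)
Step 2: δ(q0, 1) = (q0, 0, R)  ⊢  10[q0]0 (head at position 2)
Step 3: δ(q0, 0) = (q0, 1, R)  ⊢  101[q0]□ (head at position 3)
Step 4: δ(q0, □) = (q1, □, L)  ⊢  10[q1]1□ (head at position 2)
Step 5: δ(q1, 1) = (q1, 1, L)  ⊢  1[q1]01□ (head at position 1)
Step 6: δ(q1, 0) = (q1, 0, L)  ⊢  [q1]101□ (head at position 0)
Step 7: δ(q1, 1) = (q1, 1, L)  ⊢  [q1]□101□ (head at position -1)
Step 8: δ(q1, □) = (qA, □, R)  ⊢  □[qA]101□ (head at position 0)
The machine is in qA, so it halts and accepts.
Tape content when halted (ignoring surrounding blanks): 101

Final answer: Output: 101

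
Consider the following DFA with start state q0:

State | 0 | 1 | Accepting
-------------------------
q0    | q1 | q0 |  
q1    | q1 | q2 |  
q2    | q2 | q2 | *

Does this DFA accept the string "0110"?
Start in q0.
Read '0': q0 → q1
Read '1': q1 → q2
Read '1': q2 → q2
Read '0': q2 → q2
Final state q2 is accepting, so the string is accepted.

Final answer: Yes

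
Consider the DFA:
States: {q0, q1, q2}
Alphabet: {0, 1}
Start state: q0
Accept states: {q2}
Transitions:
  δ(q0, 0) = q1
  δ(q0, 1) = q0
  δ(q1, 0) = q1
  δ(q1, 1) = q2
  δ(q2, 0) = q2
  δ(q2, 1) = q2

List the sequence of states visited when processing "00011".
Starting at q0
Read '0': q0 -> q1
Read '0': q1 -> q1
Read '0': q1 -> q1
Read '1': q1 -> q2
Read '1': q2 -> q2

Final answer: q0 -> q1 -> q1 -> q1 -> q2 -> q2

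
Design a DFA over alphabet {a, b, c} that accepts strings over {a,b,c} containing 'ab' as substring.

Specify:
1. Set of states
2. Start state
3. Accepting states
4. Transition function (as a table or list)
One valid DFA (any DFA recognizing the same language is acceptable):
States: {q0, q1, q2}
Start: q0
Accepting: {q2}
Transitions (accepting states marked with *):
State | a | b | c | Accepting
-----------------------------
q0    | q1 | q0 | q0 |  
q1    | q1 | q2 | q0 |  
q2    | q2 | q2 | q2 | *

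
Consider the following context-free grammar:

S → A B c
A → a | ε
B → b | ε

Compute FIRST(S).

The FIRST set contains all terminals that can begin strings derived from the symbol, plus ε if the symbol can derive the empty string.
FIRST(A) = {a, ε} (A → a | ε) and FIRST(B) = {b, ε} (B → b | ε).
For S → A B c: add FIRST(A) minus ε = {a}; A is nullable, so also add FIRST(B) minus ε = {b}; B is nullable too, so also add FIRST(c) = {c}. The terminal c is never erased, so S is not nullable and ε is not included.
FIRST(S) = {a, b, c}.

Final answer: {a, b, c}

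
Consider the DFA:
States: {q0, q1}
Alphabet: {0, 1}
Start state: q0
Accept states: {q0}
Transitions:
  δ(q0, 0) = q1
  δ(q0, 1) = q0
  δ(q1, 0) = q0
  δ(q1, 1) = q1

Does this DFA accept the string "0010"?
Processing string "0010":
  q0 --0--> q1
  q1 --0--> q0
  q0 --1--> q0
  q0 --0--> q1
Final state: q1
Accept states: {q0}
q1 is not an accept state, so the string is rejected.

Final answer: No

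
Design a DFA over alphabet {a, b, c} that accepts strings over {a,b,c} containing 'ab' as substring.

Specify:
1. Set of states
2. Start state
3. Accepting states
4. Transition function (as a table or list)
One valid DFA (any DFA recognizing the same language is acceptable):
States: {q0, q1, q2}
Start: q0
Accepting: {q2}
Transitions (accepting states marked with *):
State | a | b | c | Accepting
-----------------------------
q0    | q1 | q0 | q0 |  
q1    | q1 | q2 | q0 |  
q2    | q2 | q2 | q2 | *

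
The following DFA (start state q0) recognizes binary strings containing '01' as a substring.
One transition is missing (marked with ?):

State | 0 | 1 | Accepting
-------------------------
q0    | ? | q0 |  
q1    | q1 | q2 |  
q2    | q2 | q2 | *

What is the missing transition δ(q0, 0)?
q1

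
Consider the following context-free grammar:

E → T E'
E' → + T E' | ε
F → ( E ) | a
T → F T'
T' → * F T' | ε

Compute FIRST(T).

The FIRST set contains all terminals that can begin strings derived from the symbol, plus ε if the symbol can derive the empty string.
FIRST(F): F → ( E ) contributes '(' and F → a contributes 'a', so FIRST(F) = {(, a}. F is not nullable.
FIRST(T): T → F T' begins with F, and F is not nullable, so FIRST(T) = FIRST(F) = {(, a}.

Final answer: {(, a}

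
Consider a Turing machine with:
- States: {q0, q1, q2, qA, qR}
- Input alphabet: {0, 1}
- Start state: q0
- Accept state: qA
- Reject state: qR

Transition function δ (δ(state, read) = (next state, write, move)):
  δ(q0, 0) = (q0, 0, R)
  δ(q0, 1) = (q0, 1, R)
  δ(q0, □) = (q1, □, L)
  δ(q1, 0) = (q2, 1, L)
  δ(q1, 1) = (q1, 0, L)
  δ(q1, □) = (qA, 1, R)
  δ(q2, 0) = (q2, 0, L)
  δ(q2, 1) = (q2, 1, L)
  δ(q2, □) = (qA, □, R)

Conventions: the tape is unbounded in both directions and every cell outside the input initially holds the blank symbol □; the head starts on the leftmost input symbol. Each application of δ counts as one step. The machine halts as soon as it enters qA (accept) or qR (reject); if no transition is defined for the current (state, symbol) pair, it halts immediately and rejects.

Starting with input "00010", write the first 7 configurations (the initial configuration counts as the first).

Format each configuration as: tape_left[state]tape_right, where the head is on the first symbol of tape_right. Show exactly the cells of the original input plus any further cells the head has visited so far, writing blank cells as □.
Step 0: [q0]00010 (head at position 0)
Step 1: δ(q0, 0) = (q0, 0, R)  ⊢  0[q0]0010 (head at position 1)
Step 2: δ(q0, 0) = (q0, 0, R)  ⊢  00[q0]010 (head at position 2)
Step 3: δ(q0, 0) = (q0, 0, R)  ⊢  000[q0]10 (head at position 3)
Step 4: δ(q0, 1) = (q0, 1, R)  ⊢  0001[q0]0 (head at position 4)
Step 5: δ(q0, 0) = (q0, 0, R)  ⊢  00010[q0]□ (head at position 5)
Step 6: δ(q0, □) = (q1, □, L)  ⊢  0001[q1]0□ (head at position 4)

Final answer: [q0]00010 ⊢ 0[q0]0010 ⊢ 00[q0]010 ⊢ 000[q0]10 ⊢ 0001[q0]0 ⊢ 00010[q0]□ ⊢ 0001[q1]0□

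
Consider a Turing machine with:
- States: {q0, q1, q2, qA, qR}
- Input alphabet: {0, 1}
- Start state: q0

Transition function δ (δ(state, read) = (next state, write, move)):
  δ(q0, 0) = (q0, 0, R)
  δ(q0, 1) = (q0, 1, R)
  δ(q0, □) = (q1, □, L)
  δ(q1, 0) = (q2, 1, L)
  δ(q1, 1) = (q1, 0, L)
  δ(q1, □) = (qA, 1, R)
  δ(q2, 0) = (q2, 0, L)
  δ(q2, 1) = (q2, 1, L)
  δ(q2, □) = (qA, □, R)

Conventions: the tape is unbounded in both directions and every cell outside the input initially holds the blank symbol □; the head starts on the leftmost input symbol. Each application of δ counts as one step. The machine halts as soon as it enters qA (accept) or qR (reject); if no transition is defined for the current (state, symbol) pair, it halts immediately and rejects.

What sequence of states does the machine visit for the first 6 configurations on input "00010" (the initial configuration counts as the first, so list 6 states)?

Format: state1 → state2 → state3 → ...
Step 0: [q0]00010 (head at position 0)
Step 1: δ(q0, 0) = (q0, 0, R)  ⊢  0[q0]0010 (head at position 1)
Step 2: δ(q0, 0) = (q0, 0, R)  ⊢  00[q0]010 (head at position 2)
Step 3: δ(q0, 0) = (q0, 0, R)  ⊢  000[q0]10 (head at position 3)
Step 4: δ(q0, 1) = (q0, 1, R)  ⊢  0001[q0]0 (head at position 4)
Step 5: δ(q0, 0) = (q0, 0, R)  ⊢  00010[q0]□ (head at position 5)
Reading off the states of these 6 configurations: q0 → q0 → q0 → q0 → q0 → q0

Final answer: q0 → q0 → q0 → q0 → q0 → q0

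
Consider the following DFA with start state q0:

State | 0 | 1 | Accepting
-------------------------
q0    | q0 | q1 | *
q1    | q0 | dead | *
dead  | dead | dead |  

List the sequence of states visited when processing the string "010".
q0 → q0 → q1 → q0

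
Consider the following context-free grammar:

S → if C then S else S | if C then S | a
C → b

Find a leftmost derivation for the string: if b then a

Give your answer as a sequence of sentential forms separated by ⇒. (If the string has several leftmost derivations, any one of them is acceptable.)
Start with S.
Step 1: the leftmost non-terminal is S; apply S → if C then S:  if C then S
Step 2: the leftmost non-terminal is C; apply C → b:  if b then S
Step 3: the leftmost non-terminal is S; apply S → a:  if b then a

Final answer: S ⇒ if C then S ⇒ if b then S ⇒ if b then a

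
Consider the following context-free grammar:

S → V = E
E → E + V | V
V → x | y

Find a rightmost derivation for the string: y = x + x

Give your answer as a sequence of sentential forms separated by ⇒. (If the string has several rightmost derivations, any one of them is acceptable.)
Start with S.
Step 1: the rightmost non-terminal is S; apply S → V = E:  V = E
Step 2: the rightmost non-terminal is E; apply E → E + V:  V = E + V
Step 3: the rightmost non-terminal is V; apply V → x:  V = E + x
Step 4: the rightmost non-terminal is E; apply E → V:  V = V + x
Step 5: the rightmost non-terminal is V; apply V → x:  V = x + x
Step 6: the rightmost non-terminal is V; apply V → y:  y = x + x

Final answer: S ⇒ V = E ⇒ V = E + V ⇒ V = E + x ⇒ V = V + x ⇒ V = x + x ⇒ y = x + x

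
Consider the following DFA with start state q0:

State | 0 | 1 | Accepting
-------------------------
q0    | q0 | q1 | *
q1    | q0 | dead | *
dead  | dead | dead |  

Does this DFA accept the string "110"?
Start in q0.
Read '1': q0 → q1
Read '1': q1 → dead
Read '0': dead → dead
Final state dead is not accepting, so the string is rejected.

Final answer: No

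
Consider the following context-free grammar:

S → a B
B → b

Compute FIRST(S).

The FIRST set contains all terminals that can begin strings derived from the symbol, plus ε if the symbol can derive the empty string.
S has the single production S → a B, whose right-hand side begins with the terminal a. So FIRST(S) = {a}.

Final answer: {a}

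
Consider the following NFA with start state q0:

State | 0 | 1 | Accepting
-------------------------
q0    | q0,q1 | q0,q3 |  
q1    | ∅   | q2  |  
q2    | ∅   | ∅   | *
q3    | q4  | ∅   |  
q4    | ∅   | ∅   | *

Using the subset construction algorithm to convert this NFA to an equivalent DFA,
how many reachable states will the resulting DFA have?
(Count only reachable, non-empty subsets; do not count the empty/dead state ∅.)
Start subset: {q0}
{q0}: on 0 → {q0, q1}, on 1 → {q0, q3}
{q0, q1}: on 0 → {q0, q1}, on 1 → {q0, q2, q3}
{q0, q3}: on 0 → {q0, q1, q4}, on 1 → {q0, q3}
{q0, q2, q3}: on 0 → {q0, q1, q4}, on 1 → {q0, q3}
{q0, q1, q4}: on 0 → {q0, q1}, on 1 → {q0, q2, q3}
Reachable non-empty subsets: {q0}, {q0, q1}, {q0, q3}, {q0, q2, q3}, {q0, q1, q4} — 5 in total.

Final answer: 5 states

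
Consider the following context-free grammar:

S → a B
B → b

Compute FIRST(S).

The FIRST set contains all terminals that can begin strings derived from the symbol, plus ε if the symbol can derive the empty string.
S has the single production S → a B, whose right-hand side begins with the terminal a. So FIRST(S) = {a}.

Final answer: {a}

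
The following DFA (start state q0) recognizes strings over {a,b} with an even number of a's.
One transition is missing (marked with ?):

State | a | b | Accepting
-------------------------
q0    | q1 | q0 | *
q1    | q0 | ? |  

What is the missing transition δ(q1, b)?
q1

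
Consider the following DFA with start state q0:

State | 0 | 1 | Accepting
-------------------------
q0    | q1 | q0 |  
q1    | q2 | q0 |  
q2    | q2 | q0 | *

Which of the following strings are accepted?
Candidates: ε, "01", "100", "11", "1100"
ε: q0; q0 is not accepting → rejected
"01": q0 → q1 → q0; q0 is not accepting → rejected
"100": q0 → q0 → q1 → q2; q2 is accepting → accepted
"11": q0 → q0 → q0; q0 is not accepting → rejected
"1100": q0 → q0 → q0 → q1 → q2; q2 is accepting → accepted

Final answer: "100", "1100"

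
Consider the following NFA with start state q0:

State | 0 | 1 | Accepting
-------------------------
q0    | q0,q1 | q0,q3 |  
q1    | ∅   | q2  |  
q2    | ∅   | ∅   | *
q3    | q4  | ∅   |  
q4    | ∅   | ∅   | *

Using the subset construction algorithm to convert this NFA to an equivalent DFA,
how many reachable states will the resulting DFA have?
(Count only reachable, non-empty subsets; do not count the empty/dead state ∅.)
Start subset: {q0}
{q0}: on 0 → {q0, q1}, on 1 → {q0, q3}
{q0, q1}: on 0 → {q0, q1}, on 1 → {q0, q2, q3}
{q0, q3}: on 0 → {q0, q1, q4}, on 1 → {q0, q3}
{q0, q2, q3}: on 0 → {q0, q1, q4}, on 1 → {q0, q3}
{q0, q1, q4}: on 0 → {q0, q1}, on 1 → {q0, q2, q3}
Reachable non-empty subsets: {q0}, {q0, q1}, {q0, q3}, {q0, q2, q3}, {q0, q1, q4} — 5 in total.

Final answer: 5 states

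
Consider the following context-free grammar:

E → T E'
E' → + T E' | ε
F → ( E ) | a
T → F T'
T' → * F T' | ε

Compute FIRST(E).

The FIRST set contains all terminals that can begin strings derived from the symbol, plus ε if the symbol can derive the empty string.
FIRST(F): F → ( E ) contributes '(' and F → a contributes 'a', so FIRST(F) = {(, a}. F is not nullable.
FIRST(T): T → F T' begins with F, and F is not nullable, so FIRST(T) = FIRST(F) = {(, a}.
FIRST(E): E → T E' begins with T, and T is not nullable, so FIRST(E) = FIRST(T) = {(, a}.

Final answer: {(, a}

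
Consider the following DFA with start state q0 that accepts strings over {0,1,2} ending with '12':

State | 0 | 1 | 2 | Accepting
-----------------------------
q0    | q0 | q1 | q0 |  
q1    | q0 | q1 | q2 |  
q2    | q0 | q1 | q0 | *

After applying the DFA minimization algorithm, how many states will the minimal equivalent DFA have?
All 3 states are reachable from q0, so none can be removed as unreachable.
Table-filling: first mark every (accepting, non-accepting) pair as distinguishable (accepting: {q2}; non-accepting: {q0, q1}).
Round 1: (q0, q1) on '2' go to q0 and q2, already distinguishable → mark.
Every pair of states is distinguishable, so the DFA is already minimal.
Equivalence classes: {q0}, {q1}, {q2} → 3 states.

Final answer: 3 states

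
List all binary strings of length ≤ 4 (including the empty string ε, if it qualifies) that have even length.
Checking every binary string of length 0 to 4:
  Length 0: accepted: ε | rejected: (none)
  Length 1: accepted: (none) | rejected: 0, 1
  Length 2: accepted: 00, 01, 10, 11 | rejected: (none)
  Length 3: accepted: (none) | rejected: 000, 001, 010, 011, 100, 101, 110, 111
  Length 4: accepted: 0000, 0001, 0010, 0011, 0100, 0101, 0110, 0111, 1000, 1001, 1010, 1011, 1100, 1101, 1110, 1111 | rejected: (none)
Total: 21 string(s).

Final answer: ε, 00, 01, 10, 11, 0000, 0001, 0010, 0011, 0100, 0101, 0110, 0111, 1000, 1001, 1010, 1011, 1100, 1101, 1110, 1111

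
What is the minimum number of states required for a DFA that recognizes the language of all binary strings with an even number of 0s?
Language: binary strings with an even number of 0s
Lower bound (Myhill–Nerode): the prefixes ε, 0 are pairwise distinguishable:
  ε vs 0: suffix ε distinguishes them (ε has zero 0s (accepted), 0 has one 0 (rejected))
So any DFA needs at least 2 states.
Upper bound: a DFA with 2 states exists (one state per class above).
Minimum states: 2

Final answer: 2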